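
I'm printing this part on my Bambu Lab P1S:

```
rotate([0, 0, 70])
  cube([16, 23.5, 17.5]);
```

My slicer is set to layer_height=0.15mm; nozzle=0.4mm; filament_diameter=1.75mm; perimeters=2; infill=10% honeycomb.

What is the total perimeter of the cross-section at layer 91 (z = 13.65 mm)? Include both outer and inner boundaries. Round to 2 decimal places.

79.00 mm

At z = 13.65 mm: the cube (footprint 16×23.5) is included at this height (perimeter 79.00 mm); (rotated 70° about Z; rotation is an isometry so areas/perimeters/island counts are preserved). Overall, the cross-section is a single solid region. Total boundary length (outer) = 79.00 mm.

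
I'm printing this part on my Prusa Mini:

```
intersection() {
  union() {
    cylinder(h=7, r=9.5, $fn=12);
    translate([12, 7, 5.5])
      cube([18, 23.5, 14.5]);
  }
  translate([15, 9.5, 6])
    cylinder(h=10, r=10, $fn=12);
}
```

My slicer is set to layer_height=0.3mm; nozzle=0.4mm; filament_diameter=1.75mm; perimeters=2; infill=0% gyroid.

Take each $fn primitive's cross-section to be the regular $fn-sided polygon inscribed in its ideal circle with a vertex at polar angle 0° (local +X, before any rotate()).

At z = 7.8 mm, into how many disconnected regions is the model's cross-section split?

At z = 7.8 mm: the cylinder does not reach this height (z outside [0, 7]); the cube at (12, 7) is present — its section is the full 18×23.5 rectangle; Combining (union): only the 18×23.5 cube at (12, 7) is present, so the union is just that shape — 1 connected region; the cylinder at (15, 9.5): section is a regular 12-gon, circumradius r=10; Taking the intersection: the r=10 cylinder at (15, 9.5) partially overlaps that combined region; clipping to the common part keeps 135.46 mm² — 1 connected region. The result has 1 disconnected region.

1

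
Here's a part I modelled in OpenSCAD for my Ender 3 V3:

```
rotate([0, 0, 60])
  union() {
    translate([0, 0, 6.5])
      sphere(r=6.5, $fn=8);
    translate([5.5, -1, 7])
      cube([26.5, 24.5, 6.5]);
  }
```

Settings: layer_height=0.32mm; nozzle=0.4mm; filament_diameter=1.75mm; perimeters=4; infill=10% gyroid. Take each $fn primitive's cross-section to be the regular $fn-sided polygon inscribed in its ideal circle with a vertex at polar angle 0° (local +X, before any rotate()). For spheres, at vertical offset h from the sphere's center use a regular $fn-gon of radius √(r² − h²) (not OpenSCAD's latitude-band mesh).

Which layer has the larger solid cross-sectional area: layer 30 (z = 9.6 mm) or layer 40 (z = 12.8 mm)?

Layer 30 (z = 9.6): the sphere: section is a regular 8-gon, circumradius = √(r²−h²) = √(6.5²−3.1²) = 5.713 (area = (8/2)·5.713²·sin(360°/8) = 92.32 mm²); the 26.5×24.5 cube at (5.5, -1) contributes its full rectangle (area 649.25 mm²); Combining (union): the regions partially overlap — summed areas 741.57 mm² minus the doubly-counted overlap 0.11 mm² gives 741.46 mm² — area = 741.46 mm²; (whole slice rotated 60° about Z — lengths, areas and connectivity unchanged). So its area = 741.46 mm². Layer 40 (z = 12.8): the sphere: section is a regular 8-gon, circumradius = √(r²−h²) = √(6.5²−6.3²) = 1.600 (area = (8/2)·1.600²·sin(360°/8) = 7.24 mm²); the 26.5×24.5 cube at (5.5, -1) contributes its full rectangle (area 649.25 mm²); Taking the union: the 2 present regions are separate (no shared area or edge), so areas and boundary lengths simply add and each stays a separate island — area = 656.49 mm²; (whole slice rotated 60° about Z — lengths, areas and connectivity unchanged). So its area = 656.49 mm². Layer 30 is larger (741.46 vs 656.49 mm²).

layer 30 (z = 9.6 mm)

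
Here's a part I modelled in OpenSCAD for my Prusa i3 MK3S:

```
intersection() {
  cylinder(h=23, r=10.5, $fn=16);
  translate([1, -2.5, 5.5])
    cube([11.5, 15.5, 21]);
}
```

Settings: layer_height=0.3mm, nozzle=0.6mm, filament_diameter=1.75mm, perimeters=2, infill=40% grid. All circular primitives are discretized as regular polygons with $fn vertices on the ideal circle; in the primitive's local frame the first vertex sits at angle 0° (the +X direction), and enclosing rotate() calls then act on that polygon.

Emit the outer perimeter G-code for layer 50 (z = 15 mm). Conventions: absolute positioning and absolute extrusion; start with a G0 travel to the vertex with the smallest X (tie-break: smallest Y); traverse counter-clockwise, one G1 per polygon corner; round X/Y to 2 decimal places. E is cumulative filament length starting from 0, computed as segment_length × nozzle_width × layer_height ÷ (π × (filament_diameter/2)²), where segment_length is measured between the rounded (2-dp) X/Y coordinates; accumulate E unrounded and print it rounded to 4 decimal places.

At z = 15 mm: the r=10.5 cylinder gives a regular 16-gon of circumradius 10.5 (constant along its height); the 11.5×15.5 cube at (1, -2.5) contributes its full rectangle; After intersecting: the 11.5×15.5 cube at (1, -2.5) partially overlaps the r=10.5 cylinder; clipping to the common part keeps 97.11 mm² — 1 connected region. The outline is a single polygon with 7 vertices. Extrusion per mm of travel: 0.6 × 0.3 / (π × 0.875²) = 0.074835. Accumulating E over each segment gives final E = 2.9721.

G0 X1.00 Y-2.50 Z15.00
G1 X10.00 Y-2.50 E0.6735
G1 X10.50 Y0.00 E0.8643
G1 X9.70 Y4.02 E1.1710
G1 X7.42 Y7.42 E1.4774
G1 X4.02 Y9.70 E1.7838
G1 X1.00 Y10.30 E2.0142
G1 X1.00 Y-2.50 E2.9721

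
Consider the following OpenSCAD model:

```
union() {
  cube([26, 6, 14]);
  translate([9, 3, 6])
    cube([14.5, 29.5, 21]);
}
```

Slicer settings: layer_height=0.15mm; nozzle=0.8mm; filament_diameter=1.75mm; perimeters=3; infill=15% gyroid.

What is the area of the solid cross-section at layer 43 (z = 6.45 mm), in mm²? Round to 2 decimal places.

At z = 6.45 mm: the cube is present — its section is the full 26×6 rectangle (area 156.00 mm²); the cube at (9, 3) is present — its section is the full 14.5×29.5 rectangle (area 427.75 mm²); Combining (union): the regions partially overlap — summed areas 583.75 mm² minus the doubly-counted overlap 43.50 mm² gives 540.25 mm² — area = 540.25 mm². Overall, the cross-section is a single solid region. Net area = 540.25 mm².

540.25 mm²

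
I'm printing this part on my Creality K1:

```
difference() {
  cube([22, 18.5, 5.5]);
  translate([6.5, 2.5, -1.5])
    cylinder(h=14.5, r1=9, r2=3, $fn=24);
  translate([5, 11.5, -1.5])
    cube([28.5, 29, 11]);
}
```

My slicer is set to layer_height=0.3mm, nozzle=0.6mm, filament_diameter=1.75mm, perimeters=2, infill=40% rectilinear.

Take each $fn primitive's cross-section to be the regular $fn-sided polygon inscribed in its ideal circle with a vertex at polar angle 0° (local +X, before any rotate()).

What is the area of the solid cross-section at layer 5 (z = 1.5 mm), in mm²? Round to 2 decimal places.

At z = 1.5 mm: the 22×18.5 cube contributes its full rectangle (area 407.00 mm²); the cone at (6.5, 2.5) contributes a regular 24-gon of circumradius 7.759 (interpolated between r1=9 and r2=3 at t=0.207) (area = (24/2)·7.759²·sin(360°/24) = 186.96 mm²); the 28.5×29 cube at (5, 11.5) contributes its full rectangle (area 826.50 mm²); Subtracting the remaining from the first: starting from the 22×18.5 cube (407.00 mm²), the cone at (6.5, 2.5) partially overlaps it — only the 125.25 mm² overlap (of its 186.96 mm²) is removed, clipping the outline; the 28.5×29 cube at (5, 11.5) partially overlaps it — only the 119.00 mm² overlap (of its 826.50 mm²) is removed, clipping the outline — area = 162.75 mm². Overall, the cross-section is a single solid region. Net area = 162.75 mm².

162.75 mm²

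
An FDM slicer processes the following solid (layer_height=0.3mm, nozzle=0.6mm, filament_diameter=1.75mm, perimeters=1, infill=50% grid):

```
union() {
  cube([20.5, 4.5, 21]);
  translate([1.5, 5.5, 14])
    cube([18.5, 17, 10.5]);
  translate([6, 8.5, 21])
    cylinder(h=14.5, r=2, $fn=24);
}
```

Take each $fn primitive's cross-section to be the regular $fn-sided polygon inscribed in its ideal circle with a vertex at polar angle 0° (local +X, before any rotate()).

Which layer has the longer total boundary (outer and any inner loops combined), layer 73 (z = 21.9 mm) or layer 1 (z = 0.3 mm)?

layer 73 (z = 21.9 mm)

Layer 73 (z = 21.9): the cube is absent (z outside [0, 21]); the 18.5×17 cube at (1.5, 5.5) contributes its full rectangle (perimeter 71.00 mm); the r=2 cylinder at (6, 8.5) contributes a regular 24-gon of circumradius 2 (perimeter = 2·24·2.000·sin(180°/24) = 12.53 mm); Combining (union): the r=2 cylinder at (6, 8.5) lies entirely inside the 18.5×17 cube at (1.5, 5.5), so the union is just the 18.5×17 cube at (1.5, 5.5) — boundary = 71.00 mm. So its perimeter = 71.00 mm. Layer 1 (z = 0.3): the cube is present — its section is the full 20.5×4.5 rectangle (perimeter 50.00 mm); the cube at (1.5, 5.5) is absent (z outside [14, 24.5]); the cylinder at (6, 8.5) is absent (z outside [21, 35.5]); Combining (union): only the 20.5×4.5 cube is present, so the union is just that shape — boundary = 50.00 mm. So its perimeter = 50.00 mm. Layer 73 is larger (71.00 vs 50.00 mm).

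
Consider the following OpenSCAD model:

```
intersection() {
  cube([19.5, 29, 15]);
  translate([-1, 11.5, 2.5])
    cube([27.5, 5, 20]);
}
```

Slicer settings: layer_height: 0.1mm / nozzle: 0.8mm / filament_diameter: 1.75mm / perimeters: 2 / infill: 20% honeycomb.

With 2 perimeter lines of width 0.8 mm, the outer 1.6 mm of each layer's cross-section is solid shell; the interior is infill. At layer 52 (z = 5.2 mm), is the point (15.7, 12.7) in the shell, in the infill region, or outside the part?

At z = 5.2 mm: the 19.5×29 cube contributes its full rectangle; the cube at (-1, 11.5) (footprint 27.5×5) is included at this height; After intersecting: the 27.5×5 cube at (-1, 11.5) partially overlaps the 19.5×29 cube; clipping to the common part keeps 97.50 mm² — 1 connected region. Overall, the cross-section is a single solid region. The nearest boundary edge runs (19.50, 11.50)→(0.00, 11.50); distance from the point to it = 1.20 mm. The point is inside the cross-section, 1.20 mm from the nearest boundary — within the 1.6 mm shell band (2 × 0.8).

shell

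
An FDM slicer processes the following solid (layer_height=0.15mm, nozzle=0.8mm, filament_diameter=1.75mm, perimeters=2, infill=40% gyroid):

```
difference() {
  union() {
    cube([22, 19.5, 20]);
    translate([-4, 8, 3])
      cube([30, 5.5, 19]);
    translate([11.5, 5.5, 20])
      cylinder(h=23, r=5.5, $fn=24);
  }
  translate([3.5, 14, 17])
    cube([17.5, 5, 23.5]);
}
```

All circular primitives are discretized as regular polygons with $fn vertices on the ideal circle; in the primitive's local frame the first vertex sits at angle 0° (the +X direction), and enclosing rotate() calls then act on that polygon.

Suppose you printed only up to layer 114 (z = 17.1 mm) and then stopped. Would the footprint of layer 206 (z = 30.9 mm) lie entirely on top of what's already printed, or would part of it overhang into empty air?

entirely on top

Compare the two slices. At z = 17.1: the 22×19.5 cube contributes its full rectangle (area 429.00 mm²); the 30×5.5 cube at (-4, 8) contributes its full rectangle (area 165.00 mm²); the cylinder at (11.5, 5.5) does not reach this height (z outside [20, 43]); Taking the union: the regions partially overlap — summed areas 594.00 mm² minus the doubly-counted overlap 121.00 mm² gives 473.00 mm² — area = 473.00 mm²; the 17.5×5 cube at (3.5, 14) contributes its full rectangle (area 87.50 mm²); Subtracting the remaining from the first: starting from the result so far (473.00 mm²), the 17.5×5 cube at (3.5, 14) lies wholly inside it (removes its full 87.50 mm² and its 45.00 mm outline becomes a hole wall) — area = 385.50 mm². At z = 30.9: the cube is absent (z outside [0, 20]); the cube at (-4, 8) is not intersected at this z (z outside [3, 22]); the cylinder at (11.5, 5.5): section is a regular 24-gon, circumradius r=5.5 (area = (24/2)·5.500²·sin(360°/24) = 93.95 mm²); Taking the union: only the r=5.5 cylinder at (11.5, 5.5) is present, so the union is just that shape — area = 93.95 mm²; the 17.5×5 cube at (3.5, 14) contributes its full rectangle (area 87.50 mm²); Taking the first minus the rest: starting from that combined region (93.95 mm²), the 17.5×5 cube at (3.5, 14) misses the remaining region (no effect) — area = 93.95 mm². Checking containment: the cross-section at z = 30.9 is a subset of the cross-section at z = 17.1.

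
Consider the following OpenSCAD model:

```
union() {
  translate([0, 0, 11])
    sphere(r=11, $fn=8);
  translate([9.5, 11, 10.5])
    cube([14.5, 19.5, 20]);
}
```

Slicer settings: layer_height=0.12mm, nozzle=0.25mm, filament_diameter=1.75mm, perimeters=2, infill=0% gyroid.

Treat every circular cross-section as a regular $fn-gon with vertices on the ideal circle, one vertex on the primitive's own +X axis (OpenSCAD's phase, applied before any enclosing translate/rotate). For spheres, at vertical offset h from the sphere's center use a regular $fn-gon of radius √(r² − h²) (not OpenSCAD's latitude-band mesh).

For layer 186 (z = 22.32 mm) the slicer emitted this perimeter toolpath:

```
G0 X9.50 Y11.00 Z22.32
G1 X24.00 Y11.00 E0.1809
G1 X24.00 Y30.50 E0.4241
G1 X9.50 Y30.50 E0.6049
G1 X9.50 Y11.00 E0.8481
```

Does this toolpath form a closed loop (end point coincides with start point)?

Start point (G0): (9.50, 11.00). End point (last G1): the path returns to the start — closed.

yes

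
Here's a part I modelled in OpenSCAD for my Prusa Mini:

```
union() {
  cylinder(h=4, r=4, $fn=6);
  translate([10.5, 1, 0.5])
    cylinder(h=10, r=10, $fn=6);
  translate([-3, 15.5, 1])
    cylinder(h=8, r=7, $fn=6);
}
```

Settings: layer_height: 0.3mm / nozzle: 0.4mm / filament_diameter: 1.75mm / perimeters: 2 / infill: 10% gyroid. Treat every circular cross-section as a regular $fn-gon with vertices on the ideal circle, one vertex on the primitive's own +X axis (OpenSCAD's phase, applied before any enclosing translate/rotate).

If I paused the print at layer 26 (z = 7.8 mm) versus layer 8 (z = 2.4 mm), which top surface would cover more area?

layer 8 (z = 2.4 mm)

Layer 26 (z = 7.8): the cylinder is absent (z outside [0, 4]); the r=10 cylinder at (10.5, 1) contributes a regular 6-gon of circumradius 10 (area = (6/2)·10.000²·sin(360°/6) = 259.81 mm²); the r=7 cylinder at (-3, 15.5) gives a regular 6-gon of circumradius 7 (constant along its height) (area = (6/2)·7.000²·sin(360°/6) = 127.31 mm²); Merging all regions: the 2 present regions are separate (no shared area or edge), so areas and boundary lengths simply add and each stays a separate island — area = 387.11 mm². So its area = 387.11 mm². Layer 8 (z = 2.4): the r=4 cylinder contributes a regular 6-gon of circumradius 4 (area = (6/2)·4.000²·sin(360°/6) = 41.57 mm²); the r=10 cylinder at (10.5, 1) gives a regular 6-gon of circumradius 10 (constant along its height) (area = (6/2)·10.000²·sin(360°/6) = 259.81 mm²); the r=7 cylinder at (-3, 15.5) contributes a regular 6-gon of circumradius 7 (area = (6/2)·7.000²·sin(360°/6) = 127.31 mm²); Combining (union): the regions partially overlap — summed areas 428.68 mm² minus the doubly-counted overlap 10.32 mm² gives 418.37 mm² — area = 418.37 mm². So its area = 418.37 mm². Layer 8 is larger (418.37 vs 387.11 mm²).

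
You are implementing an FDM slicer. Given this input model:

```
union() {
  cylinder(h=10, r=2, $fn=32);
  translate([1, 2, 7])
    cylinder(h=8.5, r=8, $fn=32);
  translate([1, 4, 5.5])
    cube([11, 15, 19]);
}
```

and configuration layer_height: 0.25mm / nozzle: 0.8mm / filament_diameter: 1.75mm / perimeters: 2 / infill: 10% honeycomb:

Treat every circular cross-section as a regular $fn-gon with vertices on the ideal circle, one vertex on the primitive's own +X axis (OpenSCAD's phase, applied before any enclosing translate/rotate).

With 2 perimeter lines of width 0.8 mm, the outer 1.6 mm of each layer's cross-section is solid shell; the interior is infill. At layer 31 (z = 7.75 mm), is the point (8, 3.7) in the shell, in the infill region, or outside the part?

At z = 7.75 mm: the r=2 cylinder gives a regular 32-gon of circumradius 2 (constant along its height); the r=8 cylinder at (1, 2) contributes a regular 32-gon of circumradius 8; the cube at (1, 4) (footprint 11×15) is included at this height; Merging all regions: the regions partially overlap (shared area 46.65 mm²), so overlapping operands fuse into one piece — 1 connected region. Overall, the cross-section is a single solid region. The nearest boundary edge runs (8.71, 4.00)→(8.85, 3.56); distance from the point to it = 0.77 mm. The point is inside the cross-section, 0.77 mm from the nearest boundary — within the 1.6 mm shell band (2 × 0.8).

shell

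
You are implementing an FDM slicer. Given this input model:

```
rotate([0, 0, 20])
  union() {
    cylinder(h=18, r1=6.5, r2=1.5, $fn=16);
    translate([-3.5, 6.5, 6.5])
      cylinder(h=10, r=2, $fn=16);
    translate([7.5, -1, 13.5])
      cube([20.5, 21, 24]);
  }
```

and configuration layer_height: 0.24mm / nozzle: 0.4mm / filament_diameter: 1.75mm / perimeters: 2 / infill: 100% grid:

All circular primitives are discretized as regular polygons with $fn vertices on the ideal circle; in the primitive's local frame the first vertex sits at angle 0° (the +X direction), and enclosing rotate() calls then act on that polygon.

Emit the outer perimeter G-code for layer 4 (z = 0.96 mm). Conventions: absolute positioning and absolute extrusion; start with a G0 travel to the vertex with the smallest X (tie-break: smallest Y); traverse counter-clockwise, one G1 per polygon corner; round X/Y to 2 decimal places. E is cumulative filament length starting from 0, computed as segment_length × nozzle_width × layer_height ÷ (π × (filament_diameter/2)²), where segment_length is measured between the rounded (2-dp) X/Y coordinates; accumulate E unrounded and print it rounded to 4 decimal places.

G0 X-6.23 Y0.27 Z0.96
G1 X-5.86 Y-2.13 E0.0969
G1 X-4.60 Y-4.21 E0.1940
G1 X-2.63 Y-5.65 E0.2914
G1 X-0.27 Y-6.23 E0.3884
G1 X2.13 Y-5.86 E0.4853
G1 X4.21 Y-4.60 E0.5824
G1 X5.65 Y-2.63 E0.6797
G1 X6.23 Y-0.27 E0.7767
G1 X5.86 Y2.13 E0.8737
G1 X4.60 Y4.21 E0.9707
G1 X2.63 Y5.65 E1.0681
G1 X0.27 Y6.23 E1.1651
G1 X-2.13 Y5.86 E1.2620
G1 X-4.21 Y4.60 E1.3591
G1 X-5.65 Y2.63 E1.4565
G1 X-6.23 Y0.27 E1.5535

At z = 0.96 mm: the cone (r1=6.5→r2=1.5) has section circumradius 6.233 here — a regular 16-gon; the cylinder at (-3.5, 6.5) is not intersected at this z (z outside [6.5, 16.5]); the cube at (7.5, -1) is absent (z outside [13.5, 37.5]); Merging all regions: only the cone is present, so the union is just that shape — 1 connected region; (rotated 20° about Z; rotation is an isometry so areas/perimeters/island counts are preserved). The outline is a single polygon with 16 vertices. Extrusion per mm of travel: 0.4 × 0.24 / (π × 0.875²) = 0.039912. Accumulating E over each segment gives final E = 1.5535.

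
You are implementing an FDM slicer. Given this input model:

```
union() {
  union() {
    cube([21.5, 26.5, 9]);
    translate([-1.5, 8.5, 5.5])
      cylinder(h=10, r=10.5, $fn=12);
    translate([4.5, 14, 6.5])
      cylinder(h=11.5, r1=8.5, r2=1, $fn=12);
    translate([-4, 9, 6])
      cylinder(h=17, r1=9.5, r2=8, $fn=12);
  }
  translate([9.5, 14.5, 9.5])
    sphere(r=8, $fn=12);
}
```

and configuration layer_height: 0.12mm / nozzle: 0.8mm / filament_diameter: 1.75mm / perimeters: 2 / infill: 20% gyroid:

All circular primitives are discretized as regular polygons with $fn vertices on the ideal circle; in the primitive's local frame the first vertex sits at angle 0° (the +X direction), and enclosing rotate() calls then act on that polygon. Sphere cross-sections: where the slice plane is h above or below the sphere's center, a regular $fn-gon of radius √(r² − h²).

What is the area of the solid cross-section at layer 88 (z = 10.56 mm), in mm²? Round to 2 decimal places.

At z = 10.56 mm: the cube is not intersected at this z (z outside [0, 9]); the r=10.5 cylinder at (-1.5, 8.5) contributes a regular 12-gon of circumradius 10.5 (area = (12/2)·10.500²·sin(360°/12) = 330.75 mm²); the cone at (4.5, 14) contributes a regular 12-gon of circumradius 5.852 (interpolated between r1=8.5 and r2=1 at t=0.353) (area = (12/2)·5.852²·sin(360°/12) = 102.74 mm²); the cone at (-4, 9): at t=0.268 of its height the radius interpolates to r₁+(r₂−r₁)t = 9.098, giving a regular 12-gon of that circumradius (area = (12/2)·9.098²·sin(360°/12) = 248.30 mm²); Combining (union): the regions partially overlap — summed areas 681.80 mm² minus the doubly-counted overlap 302.65 mm² gives 379.14 mm² — area = 379.14 mm²; the r=8 sphere at (9.5, 14.5) contributes a regular 12-gon of circumradius √(8²−1.06²) = 7.929 (area = (12/2)·7.929²·sin(360°/12) = 188.63 mm²); Combining (union): the regions partially overlap — summed areas 567.77 mm² minus the doubly-counted overlap 79.90 mm² gives 487.87 mm² — area = 487.87 mm². Overall, the cross-section is a single solid region. Net area = 487.87 mm².

487.87 mm²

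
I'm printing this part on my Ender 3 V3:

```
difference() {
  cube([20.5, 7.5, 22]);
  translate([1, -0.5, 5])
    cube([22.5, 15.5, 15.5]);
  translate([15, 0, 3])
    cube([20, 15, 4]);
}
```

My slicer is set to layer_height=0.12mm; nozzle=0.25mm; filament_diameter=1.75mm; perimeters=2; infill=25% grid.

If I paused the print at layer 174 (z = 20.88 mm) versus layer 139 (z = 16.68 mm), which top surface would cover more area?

layer 174 (z = 20.88 mm)

Layer 174 (z = 20.88): the cube is present — its section is the full 20.5×7.5 rectangle (area 153.75 mm²); the cube at (1, -0.5) is not intersected at this z (z outside [5, 20.5]); the cube at (15, 0) does not reach this height (z outside [3, 7]); Subtracting the remaining from the first: none of the subtracted shapes is present at this height, so the 20.5×7.5 cube is unchanged — area = 153.75 mm². So its area = 153.75 mm². Layer 139 (z = 16.68): the cube (footprint 20.5×7.5) is included at this height (area 153.75 mm²); the 22.5×15.5 cube at (1, -0.5) contributes its full rectangle (area 348.75 mm²); the cube at (15, 0) is absent (z outside [3, 7]); Subtracting the remaining from the first: starting from the 20.5×7.5 cube (153.75 mm²), the 22.5×15.5 cube at (1, -0.5) partially overlaps it — only the 146.25 mm² overlap (of its 348.75 mm²) is removed, clipping the outline — area = 7.50 mm². So its area = 7.50 mm². Layer 174 is larger (153.75 vs 7.50 mm²).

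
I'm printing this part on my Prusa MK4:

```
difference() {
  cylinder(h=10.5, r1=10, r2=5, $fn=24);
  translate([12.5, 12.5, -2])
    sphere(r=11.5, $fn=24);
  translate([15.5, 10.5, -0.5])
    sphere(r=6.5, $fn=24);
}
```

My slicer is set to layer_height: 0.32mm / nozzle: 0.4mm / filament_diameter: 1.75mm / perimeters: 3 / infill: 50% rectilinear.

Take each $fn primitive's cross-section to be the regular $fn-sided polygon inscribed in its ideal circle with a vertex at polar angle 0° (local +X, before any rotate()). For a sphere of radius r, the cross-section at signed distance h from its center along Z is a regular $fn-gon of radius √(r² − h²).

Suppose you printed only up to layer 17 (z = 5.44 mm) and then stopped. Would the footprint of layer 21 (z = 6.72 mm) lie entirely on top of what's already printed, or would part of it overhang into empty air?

Compare the two slices. At z = 5.44: the cone (r1=10→r2=5) has section circumradius 7.410 here — a regular 24-gon (area = (24/2)·7.410²·sin(360°/24) = 170.51 mm²); the sphere at (12.5, 12.5): section is a regular 24-gon, circumradius = √(r²−h²) = √(11.5²−7.44²) = 8.769 (area = (24/2)·8.769²·sin(360°/24) = 238.83 mm²); the r=6.5 sphere at (15.5, 10.5) slices to a regular 24-gon of circumradius 2.639 (√(r²−h²) with h=5.94 from center) (area = (24/2)·2.639²·sin(360°/24) = 21.64 mm²); Taking the first minus the rest: starting from the cone (170.51 mm²), the r=11.5 sphere at (12.5, 12.5) misses the remaining region (no effect); the r=6.5 sphere at (15.5, 10.5) misses the remaining region (no effect) — area = 170.51 mm². At z = 6.72: the cone contributes a regular 24-gon of circumradius 6.800 (interpolated between r1=10 and r2=5 at t=0.640) (area = (24/2)·6.800²·sin(360°/24) = 143.61 mm²); the r=11.5 sphere at (12.5, 12.5) slices to a regular 24-gon of circumradius 7.497 (√(r²−h²) with h=8.72 from center) (area = (24/2)·7.497²·sin(360°/24) = 174.58 mm²); the sphere at (15.5, 10.5) does not reach this height (|z−center|=7.220 > r=6.5); After the difference (first − rest): starting from the cone (143.61 mm²), the r=11.5 sphere at (12.5, 12.5) misses the remaining region (no effect) — area = 143.61 mm². Checking containment: the cross-section at z = 6.72 is a subset of the cross-section at z = 5.44.

entirely on top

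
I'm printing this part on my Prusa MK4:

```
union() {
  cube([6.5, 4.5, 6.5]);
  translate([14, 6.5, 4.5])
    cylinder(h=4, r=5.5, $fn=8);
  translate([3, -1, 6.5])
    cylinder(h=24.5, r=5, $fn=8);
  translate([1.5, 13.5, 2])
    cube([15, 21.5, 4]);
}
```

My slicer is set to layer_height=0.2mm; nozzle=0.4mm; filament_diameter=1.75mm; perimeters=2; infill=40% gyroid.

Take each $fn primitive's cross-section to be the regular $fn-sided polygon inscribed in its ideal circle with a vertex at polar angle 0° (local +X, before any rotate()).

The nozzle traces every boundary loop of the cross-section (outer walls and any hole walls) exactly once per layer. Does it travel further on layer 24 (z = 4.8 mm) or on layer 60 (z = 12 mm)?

Layer 24 (z = 4.8): the cube (footprint 6.5×4.5) is included at this height (perimeter 22.00 mm); the r=5.5 cylinder at (14, 6.5) contributes a regular 8-gon of circumradius 5.5 (perimeter = 2·8·5.500·sin(180°/8) = 33.68 mm); the cylinder at (3, -1) does not reach this height (z outside [6.5, 31]); the 15×21.5 cube at (1.5, 13.5) contributes its full rectangle (perimeter 73.00 mm); Combining (union): the 3 present regions are separate (no shared area or edge), so areas and boundary lengths simply add and each stays a separate island — boundary = 128.68 mm. So its perimeter = 128.68 mm. Layer 60 (z = 12): the cube is not intersected at this z (z outside [0, 6.5]); the cylinder at (14, 6.5) is not intersected at this z (z outside [4.5, 8.5]); the r=5 cylinder at (3, -1) contributes a regular 8-gon of circumradius 5 (perimeter = 2·8·5.000·sin(180°/8) = 30.61 mm); the cube at (1.5, 13.5) is not intersected at this z (z outside [2, 6]); Merging all regions: only the r=5 cylinder at (3, -1) is present, so the union is just that shape — boundary = 30.61 mm. So its perimeter = 30.61 mm. Layer 24 is larger (128.68 vs 30.61 mm).

layer 24 (z = 4.8 mm)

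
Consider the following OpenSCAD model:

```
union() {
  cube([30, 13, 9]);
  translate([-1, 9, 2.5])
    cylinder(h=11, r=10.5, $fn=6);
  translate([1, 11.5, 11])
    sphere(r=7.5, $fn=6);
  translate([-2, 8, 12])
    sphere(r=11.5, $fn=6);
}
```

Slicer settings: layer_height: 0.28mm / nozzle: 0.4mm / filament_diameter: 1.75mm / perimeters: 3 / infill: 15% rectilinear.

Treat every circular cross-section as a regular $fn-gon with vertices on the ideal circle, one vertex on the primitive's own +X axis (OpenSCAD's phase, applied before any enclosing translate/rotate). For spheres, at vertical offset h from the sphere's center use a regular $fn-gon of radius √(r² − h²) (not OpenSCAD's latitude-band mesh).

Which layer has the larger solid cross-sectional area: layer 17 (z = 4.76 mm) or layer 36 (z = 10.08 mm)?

Layer 17 (z = 4.76): the 30×13 cube contributes its full rectangle (area 390.00 mm²); the r=10.5 cylinder at (-1, 9) gives a regular 6-gon of circumradius 10.5 (constant along its height) (area = (6/2)·10.500²·sin(360°/6) = 286.44 mm²); the r=7.5 sphere at (1, 11.5) contributes a regular 6-gon of circumradius √(7.5²−6.24²) = 4.161 (area = (6/2)·4.161²·sin(360°/6) = 44.98 mm²); the r=11.5 sphere at (-2, 8) contributes a regular 6-gon of circumradius √(11.5²−7.24²) = 8.935 (area = (6/2)·8.935²·sin(360°/6) = 207.41 mm²); Merging all regions: the regions partially overlap — summed areas 928.83 mm² minus the doubly-counted overlap 347.79 mm² gives 581.03 mm² — area = 581.03 mm². So its area = 581.03 mm². Layer 36 (z = 10.08): the cube is absent (z outside [0, 9]); the r=10.5 cylinder at (-1, 9) gives a regular 6-gon of circumradius 10.5 (constant along its height) (area = (6/2)·10.500²·sin(360°/6) = 286.44 mm²); the sphere at (1, 11.5): section is a regular 6-gon, circumradius = √(r²−h²) = √(7.5²−0.92²) = 7.443 (area = (6/2)·7.443²·sin(360°/6) = 143.94 mm²); the r=11.5 sphere at (-2, 8) slices to a regular 6-gon of circumradius 11.339 (√(r²−h²) with h=1.92 from center) (area = (6/2)·11.339²·sin(360°/6) = 334.02 mm²); Taking the union: the regions partially overlap — summed areas 764.40 mm² minus the doubly-counted overlap 418.15 mm² gives 346.25 mm² — area = 346.25 mm². So its area = 346.25 mm². Layer 17 is larger (581.03 vs 346.25 mm²).

layer 17 (z = 4.76 mm)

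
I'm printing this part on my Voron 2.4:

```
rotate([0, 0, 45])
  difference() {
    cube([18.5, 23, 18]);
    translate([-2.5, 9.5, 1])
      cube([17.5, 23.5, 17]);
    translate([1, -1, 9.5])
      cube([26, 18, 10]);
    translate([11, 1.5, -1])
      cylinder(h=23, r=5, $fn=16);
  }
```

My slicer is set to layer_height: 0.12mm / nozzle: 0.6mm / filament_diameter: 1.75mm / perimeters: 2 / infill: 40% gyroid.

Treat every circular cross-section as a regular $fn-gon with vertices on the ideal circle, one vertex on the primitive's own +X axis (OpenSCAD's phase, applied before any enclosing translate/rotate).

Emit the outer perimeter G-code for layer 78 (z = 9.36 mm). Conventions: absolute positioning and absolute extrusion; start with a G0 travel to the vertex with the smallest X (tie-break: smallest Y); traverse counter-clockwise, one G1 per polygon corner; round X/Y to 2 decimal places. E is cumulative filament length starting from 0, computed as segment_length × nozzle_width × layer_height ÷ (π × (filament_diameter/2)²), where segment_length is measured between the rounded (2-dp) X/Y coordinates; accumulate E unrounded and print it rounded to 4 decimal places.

G0 X-6.72 Y6.72 Z9.36
G1 X0.00 Y0.00 E0.2845
G1 X4.45 Y4.45 E0.4729
G1 X3.18 Y5.30 E0.5186
G1 X2.10 Y6.93 E0.5771
G1 X1.72 Y8.84 E0.6354
G1 X2.10 Y10.75 E0.6937
G1 X3.18 Y12.37 E0.7520
G1 X4.80 Y13.46 E0.8105
G1 X6.72 Y13.84 E0.8690
G1 X8.63 Y13.46 E0.9273
G1 X10.25 Y12.37 E0.9858
G1 X11.10 Y11.10 E1.0315
G1 X13.08 Y13.08 E1.1154
G1 X-3.18 Y29.34 E1.8037
G1 X-5.66 Y26.87 E1.9085
G1 X3.89 Y17.32 E2.3128
G1 X-6.72 Y6.72 E2.7617

At z = 9.36 mm: the cube (footprint 18.5×23) is included at this height; the cube at (-2.5, 9.5) is present — its section is the full 17.5×23.5 rectangle; the cube at (1, -1) is absent (z outside [9.5, 19.5]); the cylinder at (11, 1.5): section is a regular 16-gon, circumradius r=5; Taking the first minus the rest: starting from the 18.5×23 cube, the 17.5×23.5 cube at (-2.5, 9.5) partially overlaps it — only the 202.50 mm² overlap (of its 411.25 mm²) is removed, clipping the outline; the r=5 cylinder at (11, 1.5) partially overlaps it — only the 52.82 mm² overlap (of its 76.54 mm²) is removed, clipping the outline — 1 connected region; (rotated 45° about Z; rotation is an isometry so areas/perimeters/island counts are preserved). The outline is a single polygon with 17 vertices. Extrusion per mm of travel: 0.6 × 0.12 / (π × 0.875²) = 0.029934. Accumulating E over each segment gives final E = 2.7617.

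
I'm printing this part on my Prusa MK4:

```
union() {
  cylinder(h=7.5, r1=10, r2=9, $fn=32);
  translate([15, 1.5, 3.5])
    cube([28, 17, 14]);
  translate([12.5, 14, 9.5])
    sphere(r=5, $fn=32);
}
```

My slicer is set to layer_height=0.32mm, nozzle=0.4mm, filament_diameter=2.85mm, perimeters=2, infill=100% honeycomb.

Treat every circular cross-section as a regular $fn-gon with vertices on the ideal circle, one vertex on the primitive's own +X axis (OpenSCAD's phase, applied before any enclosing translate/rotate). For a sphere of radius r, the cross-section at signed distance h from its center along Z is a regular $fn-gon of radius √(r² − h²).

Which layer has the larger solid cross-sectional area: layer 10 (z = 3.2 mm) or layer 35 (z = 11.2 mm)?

Layer 10 (z = 3.2): the cone (r1=10→r2=9) has section circumradius 9.573 here — a regular 32-gon (area = (32/2)·9.573²·sin(360°/32) = 286.08 mm²); the cube at (15, 1.5) does not reach this height (z outside [3.5, 17.5]); the sphere at (12.5, 14) does not reach this height (|z−center|=6.300 > r=5); Merging all regions: only the cone is present, so the union is just that shape — area = 286.08 mm². So its area = 286.08 mm². Layer 35 (z = 11.2): the cone is not intersected at this z (z outside [0, 7.5]); the cube at (15, 1.5) is present — its section is the full 28×17 rectangle (area 476.00 mm²); the r=5 sphere at (12.5, 14) contributes a regular 32-gon of circumradius √(5²−1.7²) = 4.702 (area = (32/2)·4.702²·sin(360°/32) = 69.02 mm²); Combining (union): the regions partially overlap — summed areas 545.02 mm² minus the doubly-counted overlap 12.24 mm² gives 532.78 mm² — area = 532.78 mm². So its area = 532.78 mm². Layer 35 is larger (532.78 vs 286.08 mm²).

layer 35 (z = 11.2 mm)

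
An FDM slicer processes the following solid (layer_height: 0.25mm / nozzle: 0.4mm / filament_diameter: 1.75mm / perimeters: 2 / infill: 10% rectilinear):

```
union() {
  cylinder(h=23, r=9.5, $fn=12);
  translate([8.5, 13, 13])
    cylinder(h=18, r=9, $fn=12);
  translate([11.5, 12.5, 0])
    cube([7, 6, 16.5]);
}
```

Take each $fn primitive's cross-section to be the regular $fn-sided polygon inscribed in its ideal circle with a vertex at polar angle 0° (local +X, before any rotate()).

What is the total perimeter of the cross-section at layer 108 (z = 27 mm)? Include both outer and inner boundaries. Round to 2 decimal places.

At z = 27 mm: the cylinder is not intersected at this z (z outside [0, 23]); the cylinder at (8.5, 13): section is a regular 12-gon, circumradius r=9 (perimeter = 2·12·9.000·sin(180°/12) = 55.90 mm); the cube at (11.5, 12.5) is not intersected at this z (z outside [0, 16.5]); Taking the union: only the r=9 cylinder at (8.5, 13) is present, so the union is just that shape — boundary = 55.90 mm. Overall, the cross-section is a single solid region. Total boundary length (outer) = 55.90 mm.

55.90 mm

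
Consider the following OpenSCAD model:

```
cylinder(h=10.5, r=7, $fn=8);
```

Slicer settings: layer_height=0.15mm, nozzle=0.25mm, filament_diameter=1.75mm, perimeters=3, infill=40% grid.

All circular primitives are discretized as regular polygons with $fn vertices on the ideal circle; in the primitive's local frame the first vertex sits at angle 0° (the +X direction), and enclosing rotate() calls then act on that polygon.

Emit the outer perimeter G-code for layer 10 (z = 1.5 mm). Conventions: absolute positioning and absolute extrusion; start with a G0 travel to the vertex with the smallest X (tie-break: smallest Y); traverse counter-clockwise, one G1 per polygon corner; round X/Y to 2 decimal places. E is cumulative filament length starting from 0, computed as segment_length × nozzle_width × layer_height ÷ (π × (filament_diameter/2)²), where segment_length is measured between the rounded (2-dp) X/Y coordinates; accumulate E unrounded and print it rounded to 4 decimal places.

G0 X-7.00 Y0.00 Z1.50
G1 X-4.95 Y-4.95 E0.0835
G1 X0.00 Y-7.00 E0.1671
G1 X4.95 Y-4.95 E0.2506
G1 X7.00 Y0.00 E0.3341
G1 X4.95 Y4.95 E0.4177
G1 X0.00 Y7.00 E0.5012
G1 X-4.95 Y4.95 E0.5847
G1 X-7.00 Y0.00 E0.6682

At z = 1.5 mm: the cylinder: section is a regular 8-gon, circumradius r=7. The outline is a single polygon with 8 vertices. Extrusion per mm of travel: 0.25 × 0.15 / (π × 0.875²) = 0.015591. Accumulating E over each segment gives final E = 0.6682.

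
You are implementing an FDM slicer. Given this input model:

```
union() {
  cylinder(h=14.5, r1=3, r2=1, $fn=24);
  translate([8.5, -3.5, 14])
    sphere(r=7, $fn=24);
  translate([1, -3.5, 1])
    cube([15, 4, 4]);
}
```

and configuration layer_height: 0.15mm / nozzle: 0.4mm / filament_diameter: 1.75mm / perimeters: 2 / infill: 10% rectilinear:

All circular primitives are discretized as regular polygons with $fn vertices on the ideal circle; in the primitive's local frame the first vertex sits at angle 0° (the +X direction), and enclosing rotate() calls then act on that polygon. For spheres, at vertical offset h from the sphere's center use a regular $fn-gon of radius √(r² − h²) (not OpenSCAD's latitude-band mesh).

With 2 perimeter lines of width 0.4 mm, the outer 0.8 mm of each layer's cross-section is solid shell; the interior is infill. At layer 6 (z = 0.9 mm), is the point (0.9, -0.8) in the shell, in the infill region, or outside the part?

infill

At z = 0.9 mm: the cone (r1=3→r2=1) has section circumradius 2.876 here — a regular 24-gon; the sphere at (8.5, -3.5) is not intersected at this z (|z−center|=13.100 > r=7); the cube at (1, -3.5) is not intersected at this z (z outside [1, 5]); Taking the union: only the cone is present, so the union is just that shape — 1 connected region. Overall, the cross-section is a single solid region. The nearest boundary edge runs (2.03, -2.03)→(2.49, -1.44); distance from the point to it = 1.65 mm. The point is inside the cross-section and 1.65 mm from the nearest boundary — more than the 0.8 mm shell width (2 × 0.4), so it's in the infill interior.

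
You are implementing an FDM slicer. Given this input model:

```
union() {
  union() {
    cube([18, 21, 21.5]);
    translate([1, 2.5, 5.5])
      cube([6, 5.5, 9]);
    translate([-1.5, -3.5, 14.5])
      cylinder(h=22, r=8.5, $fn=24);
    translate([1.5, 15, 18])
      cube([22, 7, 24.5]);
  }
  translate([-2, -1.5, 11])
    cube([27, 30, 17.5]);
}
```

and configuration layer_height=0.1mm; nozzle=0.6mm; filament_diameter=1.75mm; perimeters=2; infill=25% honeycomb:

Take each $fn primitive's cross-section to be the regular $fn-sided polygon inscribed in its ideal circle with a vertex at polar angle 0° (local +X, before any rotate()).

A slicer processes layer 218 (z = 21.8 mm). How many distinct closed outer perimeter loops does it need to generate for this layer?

1

At z = 21.8 mm: the cube does not reach this height (z outside [0, 21.5]); the cube at (1, 2.5) is not intersected at this z (z outside [5.5, 14.5]); the cylinder at (-1.5, -3.5): section is a regular 24-gon, circumradius r=8.5; the cube at (1.5, 15) is present — its section is the full 22×7 rectangle; Taking the union: the 2 present regions are separate (no shared area or edge), so areas and boundary lengths simply add and each stays a separate island — 2 connected regions; the 27×30 cube at (-2, -1.5) contributes its full rectangle; Merging all regions: the regions partially overlap (shared area 196.60 mm²), so overlapping operands fuse into one piece — 1 connected region. The result has 1 disconnected region.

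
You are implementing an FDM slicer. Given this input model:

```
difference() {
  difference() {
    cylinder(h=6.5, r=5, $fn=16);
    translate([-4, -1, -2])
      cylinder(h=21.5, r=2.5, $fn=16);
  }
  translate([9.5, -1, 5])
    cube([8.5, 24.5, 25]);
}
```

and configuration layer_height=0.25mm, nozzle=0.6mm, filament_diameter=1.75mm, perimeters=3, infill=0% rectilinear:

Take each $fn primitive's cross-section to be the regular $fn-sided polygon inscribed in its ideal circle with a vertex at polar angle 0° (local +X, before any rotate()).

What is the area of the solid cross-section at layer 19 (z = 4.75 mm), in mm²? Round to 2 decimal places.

64.04 mm²

At z = 4.75 mm: the r=5 cylinder gives a regular 16-gon of circumradius 5 (constant along its height) (area = (16/2)·5.000²·sin(360°/16) = 76.54 mm²); the cylinder at (-4, -1): section is a regular 16-gon, circumradius r=2.5 (area = (16/2)·2.500²·sin(360°/16) = 19.13 mm²); After the difference (first − rest): starting from the r=5 cylinder (76.54 mm²), the r=2.5 cylinder at (-4, -1) partially overlaps it — only the 12.50 mm² overlap (of its 19.13 mm²) is removed, clipping the outline — area = 64.04 mm²; the cube at (9.5, -1) does not reach this height (z outside [5, 30]); Subtracting the remaining from the first: none of the subtracted shapes is present at this height, so that combined region is unchanged — area = 64.04 mm². Overall, the cross-section is a single solid region. Net area = 64.04 mm².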